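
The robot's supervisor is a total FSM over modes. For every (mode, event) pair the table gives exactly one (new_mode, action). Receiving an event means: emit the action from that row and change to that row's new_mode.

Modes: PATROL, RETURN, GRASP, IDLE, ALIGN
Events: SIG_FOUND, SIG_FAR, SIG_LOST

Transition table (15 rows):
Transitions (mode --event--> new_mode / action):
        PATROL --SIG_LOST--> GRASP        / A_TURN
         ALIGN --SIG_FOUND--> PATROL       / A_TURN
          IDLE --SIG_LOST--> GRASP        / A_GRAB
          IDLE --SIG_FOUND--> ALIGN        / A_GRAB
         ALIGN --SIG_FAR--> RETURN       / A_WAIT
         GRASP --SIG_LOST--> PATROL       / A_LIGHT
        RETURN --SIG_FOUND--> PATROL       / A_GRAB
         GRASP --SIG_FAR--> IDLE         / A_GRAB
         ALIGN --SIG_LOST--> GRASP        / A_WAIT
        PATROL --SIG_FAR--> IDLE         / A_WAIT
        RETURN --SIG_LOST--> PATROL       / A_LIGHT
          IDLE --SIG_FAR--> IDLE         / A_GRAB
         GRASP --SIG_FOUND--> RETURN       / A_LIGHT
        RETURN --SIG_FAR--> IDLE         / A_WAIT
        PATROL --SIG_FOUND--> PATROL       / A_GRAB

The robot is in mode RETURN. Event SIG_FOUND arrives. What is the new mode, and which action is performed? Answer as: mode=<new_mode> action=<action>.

mode=PATROL action=A_GRAB

current mode = RETURN; filter table to that mode:
  (RETURN, SIG_FOUND) → (PATROL, A_GRAB)  ← event matches
  (RETURN, SIG_LOST) → (PATROL, A_LIGHT)
  (RETURN, SIG_FAR) → (IDLE, A_WAIT)
event = SIG_FOUND selects (PATROL, A_GRAB)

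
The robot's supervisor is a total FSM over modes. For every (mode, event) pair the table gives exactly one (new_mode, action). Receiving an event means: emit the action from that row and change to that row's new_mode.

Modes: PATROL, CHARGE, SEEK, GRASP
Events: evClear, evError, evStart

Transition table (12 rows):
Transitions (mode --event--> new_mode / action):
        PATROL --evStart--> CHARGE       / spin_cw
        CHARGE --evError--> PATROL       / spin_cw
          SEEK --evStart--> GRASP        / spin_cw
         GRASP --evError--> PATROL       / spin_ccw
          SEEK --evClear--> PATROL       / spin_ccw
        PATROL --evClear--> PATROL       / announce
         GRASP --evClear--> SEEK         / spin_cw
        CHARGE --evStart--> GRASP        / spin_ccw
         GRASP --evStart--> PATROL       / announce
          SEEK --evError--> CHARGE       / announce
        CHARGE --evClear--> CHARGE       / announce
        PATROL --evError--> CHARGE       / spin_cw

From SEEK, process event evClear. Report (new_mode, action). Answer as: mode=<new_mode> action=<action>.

current mode = SEEK; filter table to that mode:
  (SEEK, evStart) → (GRASP, spin_cw)
  (SEEK, evClear) → (PATROL, spin_ccw)  ← event matches
  (SEEK, evError) → (CHARGE, announce)
event = evClear selects (PATROL, spin_ccw)

mode=PATROL action=spin_ccw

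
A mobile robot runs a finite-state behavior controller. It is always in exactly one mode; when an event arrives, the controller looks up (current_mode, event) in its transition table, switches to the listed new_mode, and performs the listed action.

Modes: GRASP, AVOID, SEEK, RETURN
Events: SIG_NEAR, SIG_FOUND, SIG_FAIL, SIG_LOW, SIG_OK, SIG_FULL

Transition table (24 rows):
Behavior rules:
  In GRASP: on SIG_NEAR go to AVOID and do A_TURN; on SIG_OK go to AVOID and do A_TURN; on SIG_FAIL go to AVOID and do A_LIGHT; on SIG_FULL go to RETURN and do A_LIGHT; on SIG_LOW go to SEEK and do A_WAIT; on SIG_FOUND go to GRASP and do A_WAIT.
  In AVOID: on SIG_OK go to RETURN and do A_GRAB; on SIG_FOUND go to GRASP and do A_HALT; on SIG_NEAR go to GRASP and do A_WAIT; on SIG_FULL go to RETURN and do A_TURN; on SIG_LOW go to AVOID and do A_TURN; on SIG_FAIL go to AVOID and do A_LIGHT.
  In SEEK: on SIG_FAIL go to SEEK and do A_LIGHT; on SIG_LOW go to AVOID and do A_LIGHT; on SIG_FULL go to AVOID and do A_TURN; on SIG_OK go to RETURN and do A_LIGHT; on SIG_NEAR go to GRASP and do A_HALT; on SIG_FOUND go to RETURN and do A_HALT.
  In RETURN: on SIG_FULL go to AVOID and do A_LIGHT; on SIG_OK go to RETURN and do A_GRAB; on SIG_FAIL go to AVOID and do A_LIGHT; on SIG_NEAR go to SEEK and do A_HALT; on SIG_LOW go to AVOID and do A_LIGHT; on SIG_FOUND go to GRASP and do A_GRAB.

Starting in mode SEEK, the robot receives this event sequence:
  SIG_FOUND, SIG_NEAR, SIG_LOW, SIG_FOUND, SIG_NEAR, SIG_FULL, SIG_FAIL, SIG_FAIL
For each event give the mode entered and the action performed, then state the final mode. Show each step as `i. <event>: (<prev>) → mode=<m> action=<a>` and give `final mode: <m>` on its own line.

1. SIG_FOUND: (SEEK) → mode=RETURN action=A_HALT
2. SIG_NEAR: (RETURN) → mode=SEEK action=A_HALT
3. SIG_LOW: (SEEK) → mode=AVOID action=A_LIGHT
4. SIG_FOUND: (AVOID) → mode=GRASP action=A_HALT
5. SIG_NEAR: (GRASP) → mode=AVOID action=A_TURN
6. SIG_FULL: (AVOID) → mode=RETURN action=A_TURN
7. SIG_FAIL: (RETURN) → mode=AVOID action=A_LIGHT
8. SIG_FAIL: (AVOID) → mode=AVOID action=A_LIGHT

final mode: AVOID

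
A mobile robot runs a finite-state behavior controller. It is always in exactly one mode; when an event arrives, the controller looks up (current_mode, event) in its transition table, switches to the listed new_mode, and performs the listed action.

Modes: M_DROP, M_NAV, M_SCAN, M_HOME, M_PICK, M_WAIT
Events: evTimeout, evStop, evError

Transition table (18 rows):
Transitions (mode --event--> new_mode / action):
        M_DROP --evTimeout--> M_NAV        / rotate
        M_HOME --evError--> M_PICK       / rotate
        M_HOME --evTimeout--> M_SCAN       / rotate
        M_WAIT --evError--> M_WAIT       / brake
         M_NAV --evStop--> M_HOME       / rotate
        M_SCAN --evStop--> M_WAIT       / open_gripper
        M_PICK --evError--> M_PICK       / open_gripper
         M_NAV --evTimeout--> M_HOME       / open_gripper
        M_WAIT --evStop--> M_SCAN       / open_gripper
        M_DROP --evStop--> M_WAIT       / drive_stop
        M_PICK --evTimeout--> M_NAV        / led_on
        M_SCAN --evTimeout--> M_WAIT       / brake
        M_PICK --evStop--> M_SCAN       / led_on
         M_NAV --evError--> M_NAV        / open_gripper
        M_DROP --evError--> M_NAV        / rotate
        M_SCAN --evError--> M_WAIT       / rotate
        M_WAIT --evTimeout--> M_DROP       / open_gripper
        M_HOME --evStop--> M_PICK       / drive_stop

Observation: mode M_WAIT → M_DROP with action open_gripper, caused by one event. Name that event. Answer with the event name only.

evTimeout

try evTimeout: (M_WAIT, evTimeout) → (M_DROP, open_gripper)  ← matches
try evStop: (M_WAIT, evStop) → (M_SCAN, open_gripper)
try evError: (M_WAIT, evError) → (M_WAIT, brake)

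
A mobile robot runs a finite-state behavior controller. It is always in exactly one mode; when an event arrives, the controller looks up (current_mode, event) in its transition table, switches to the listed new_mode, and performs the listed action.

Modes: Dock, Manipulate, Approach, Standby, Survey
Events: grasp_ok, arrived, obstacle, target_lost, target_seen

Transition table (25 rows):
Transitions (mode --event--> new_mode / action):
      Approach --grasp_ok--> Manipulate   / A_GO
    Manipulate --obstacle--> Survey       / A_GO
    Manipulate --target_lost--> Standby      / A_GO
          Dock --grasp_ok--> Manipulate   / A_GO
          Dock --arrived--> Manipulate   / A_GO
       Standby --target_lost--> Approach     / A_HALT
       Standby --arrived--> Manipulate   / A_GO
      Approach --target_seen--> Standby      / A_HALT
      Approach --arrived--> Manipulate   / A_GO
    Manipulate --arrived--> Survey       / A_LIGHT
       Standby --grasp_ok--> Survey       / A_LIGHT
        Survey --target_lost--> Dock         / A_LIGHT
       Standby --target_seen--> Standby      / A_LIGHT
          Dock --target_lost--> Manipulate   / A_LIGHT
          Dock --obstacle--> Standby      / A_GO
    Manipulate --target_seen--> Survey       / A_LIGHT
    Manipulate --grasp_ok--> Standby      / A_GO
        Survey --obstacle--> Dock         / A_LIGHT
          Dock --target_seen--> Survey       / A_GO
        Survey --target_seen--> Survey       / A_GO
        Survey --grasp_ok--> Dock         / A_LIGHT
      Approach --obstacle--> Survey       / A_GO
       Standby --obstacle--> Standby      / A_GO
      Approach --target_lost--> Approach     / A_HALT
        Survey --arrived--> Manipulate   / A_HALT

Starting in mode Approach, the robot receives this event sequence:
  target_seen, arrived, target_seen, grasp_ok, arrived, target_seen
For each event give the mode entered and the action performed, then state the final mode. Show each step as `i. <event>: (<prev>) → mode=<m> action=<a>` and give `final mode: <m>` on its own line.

1. target_seen: (Approach) → mode=Standby action=A_HALT
2. arrived: (Standby) → mode=Manipulate action=A_GO
3. target_seen: (Manipulate) → mode=Survey action=A_LIGHT
4. grasp_ok: (Survey) → mode=Dock action=A_LIGHT
5. arrived: (Dock) → mode=Manipulate action=A_GO
6. target_seen: (Manipulate) → mode=Survey action=A_LIGHT

final mode: Survey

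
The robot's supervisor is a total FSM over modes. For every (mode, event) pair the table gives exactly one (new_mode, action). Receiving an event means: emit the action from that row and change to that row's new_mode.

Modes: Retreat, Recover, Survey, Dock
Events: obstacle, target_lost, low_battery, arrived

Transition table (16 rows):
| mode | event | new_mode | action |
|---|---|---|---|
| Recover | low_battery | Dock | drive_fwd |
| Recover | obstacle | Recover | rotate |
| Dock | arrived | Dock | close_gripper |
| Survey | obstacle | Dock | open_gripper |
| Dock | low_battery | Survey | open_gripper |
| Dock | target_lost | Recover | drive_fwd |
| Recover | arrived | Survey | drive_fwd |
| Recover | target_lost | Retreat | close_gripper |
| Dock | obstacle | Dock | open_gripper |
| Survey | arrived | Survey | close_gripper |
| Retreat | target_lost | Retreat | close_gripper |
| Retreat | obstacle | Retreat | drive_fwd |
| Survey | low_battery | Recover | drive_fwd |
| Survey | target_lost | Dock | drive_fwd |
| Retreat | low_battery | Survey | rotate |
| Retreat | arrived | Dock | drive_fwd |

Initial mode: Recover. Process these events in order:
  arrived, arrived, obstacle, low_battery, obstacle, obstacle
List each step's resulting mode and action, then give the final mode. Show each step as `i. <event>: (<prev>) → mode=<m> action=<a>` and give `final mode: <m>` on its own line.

final mode: Dock

1. arrived: (Recover) → mode=Survey action=drive_fwd
2. arrived: (Survey) → mode=Survey action=close_gripper
3. obstacle: (Survey) → mode=Dock action=open_gripper
4. low_battery: (Dock) → mode=Survey action=open_gripper
5. obstacle: (Survey) → mode=Dock action=open_gripper
6. obstacle: (Dock) → mode=Dock action=open_gripper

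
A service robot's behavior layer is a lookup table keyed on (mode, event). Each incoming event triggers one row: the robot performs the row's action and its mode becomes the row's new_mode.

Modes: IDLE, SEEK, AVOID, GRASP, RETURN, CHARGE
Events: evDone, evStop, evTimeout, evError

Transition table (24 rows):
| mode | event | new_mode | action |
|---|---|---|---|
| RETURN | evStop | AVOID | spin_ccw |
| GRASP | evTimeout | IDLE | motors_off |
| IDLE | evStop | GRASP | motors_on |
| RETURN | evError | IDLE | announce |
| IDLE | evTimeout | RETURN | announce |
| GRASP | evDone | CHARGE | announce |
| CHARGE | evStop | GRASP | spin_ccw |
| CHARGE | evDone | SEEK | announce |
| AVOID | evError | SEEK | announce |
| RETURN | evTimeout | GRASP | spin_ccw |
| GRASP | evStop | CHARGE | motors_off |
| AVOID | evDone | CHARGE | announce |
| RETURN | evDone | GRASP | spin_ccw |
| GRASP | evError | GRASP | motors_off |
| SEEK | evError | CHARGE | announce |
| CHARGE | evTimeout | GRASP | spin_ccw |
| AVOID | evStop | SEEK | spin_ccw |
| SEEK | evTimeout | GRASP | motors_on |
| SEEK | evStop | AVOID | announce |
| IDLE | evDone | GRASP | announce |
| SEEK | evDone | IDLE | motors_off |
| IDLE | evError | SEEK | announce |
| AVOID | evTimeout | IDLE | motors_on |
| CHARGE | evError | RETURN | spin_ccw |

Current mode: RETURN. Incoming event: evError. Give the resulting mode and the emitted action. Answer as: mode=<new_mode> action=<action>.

mode=IDLE action=announce

current mode = RETURN; filter table to that mode:
  (RETURN, evStop) → (AVOID, spin_ccw)
  (RETURN, evError) → (IDLE, announce)  ← event matches
  (RETURN, evTimeout) → (GRASP, spin_ccw)
  (RETURN, evDone) → (GRASP, spin_ccw)
event = evError selects (IDLE, announce)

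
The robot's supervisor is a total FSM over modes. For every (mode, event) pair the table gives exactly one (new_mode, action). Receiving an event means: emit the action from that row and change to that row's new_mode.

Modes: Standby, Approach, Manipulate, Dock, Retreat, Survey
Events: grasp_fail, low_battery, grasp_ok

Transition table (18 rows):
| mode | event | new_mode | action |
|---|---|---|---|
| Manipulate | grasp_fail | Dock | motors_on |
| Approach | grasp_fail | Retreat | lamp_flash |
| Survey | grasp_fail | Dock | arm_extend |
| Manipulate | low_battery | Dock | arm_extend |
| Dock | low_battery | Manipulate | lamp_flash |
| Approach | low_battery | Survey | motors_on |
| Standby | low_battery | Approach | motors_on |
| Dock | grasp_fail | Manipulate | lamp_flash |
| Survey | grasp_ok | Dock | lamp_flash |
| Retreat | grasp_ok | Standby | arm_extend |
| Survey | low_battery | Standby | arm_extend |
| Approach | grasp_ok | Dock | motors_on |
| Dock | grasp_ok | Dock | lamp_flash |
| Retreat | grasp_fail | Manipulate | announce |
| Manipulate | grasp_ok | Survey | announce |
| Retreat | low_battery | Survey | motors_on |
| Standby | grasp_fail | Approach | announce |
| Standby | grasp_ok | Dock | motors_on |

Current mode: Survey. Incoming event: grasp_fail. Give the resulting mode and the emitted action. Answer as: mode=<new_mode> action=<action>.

current mode = Survey; filter table to that mode:
  (Survey, grasp_fail) → (Dock, arm_extend)  ← event matches
  (Survey, grasp_ok) → (Dock, lamp_flash)
  (Survey, low_battery) → (Standby, arm_extend)
event = grasp_fail selects (Dock, arm_extend)

mode=Dock action=arm_extend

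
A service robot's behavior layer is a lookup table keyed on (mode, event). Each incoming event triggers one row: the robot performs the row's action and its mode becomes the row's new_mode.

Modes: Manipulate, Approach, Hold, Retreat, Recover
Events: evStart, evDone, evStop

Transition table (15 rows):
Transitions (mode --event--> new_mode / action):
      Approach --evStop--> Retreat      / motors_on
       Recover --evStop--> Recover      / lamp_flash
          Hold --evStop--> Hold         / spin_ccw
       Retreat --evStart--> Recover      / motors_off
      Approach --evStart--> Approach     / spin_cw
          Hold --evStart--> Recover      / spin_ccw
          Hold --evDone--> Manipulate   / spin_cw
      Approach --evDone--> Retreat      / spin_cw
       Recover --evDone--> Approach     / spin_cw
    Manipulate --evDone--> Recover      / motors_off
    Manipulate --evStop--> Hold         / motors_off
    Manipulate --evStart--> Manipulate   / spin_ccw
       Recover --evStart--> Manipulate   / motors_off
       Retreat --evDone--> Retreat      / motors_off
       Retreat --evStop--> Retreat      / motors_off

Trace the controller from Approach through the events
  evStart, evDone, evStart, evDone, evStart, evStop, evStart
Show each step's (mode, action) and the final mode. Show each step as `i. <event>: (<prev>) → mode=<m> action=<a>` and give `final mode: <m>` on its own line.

1. evStart: (Approach) → mode=Approach action=spin_cw
2. evDone: (Approach) → mode=Retreat action=spin_cw
3. evStart: (Retreat) → mode=Recover action=motors_off
4. evDone: (Recover) → mode=Approach action=spin_cw
5. evStart: (Approach) → mode=Approach action=spin_cw
6. evStop: (Approach) → mode=Retreat action=motors_on
7. evStart: (Retreat) → mode=Recover action=motors_off

final mode: Recover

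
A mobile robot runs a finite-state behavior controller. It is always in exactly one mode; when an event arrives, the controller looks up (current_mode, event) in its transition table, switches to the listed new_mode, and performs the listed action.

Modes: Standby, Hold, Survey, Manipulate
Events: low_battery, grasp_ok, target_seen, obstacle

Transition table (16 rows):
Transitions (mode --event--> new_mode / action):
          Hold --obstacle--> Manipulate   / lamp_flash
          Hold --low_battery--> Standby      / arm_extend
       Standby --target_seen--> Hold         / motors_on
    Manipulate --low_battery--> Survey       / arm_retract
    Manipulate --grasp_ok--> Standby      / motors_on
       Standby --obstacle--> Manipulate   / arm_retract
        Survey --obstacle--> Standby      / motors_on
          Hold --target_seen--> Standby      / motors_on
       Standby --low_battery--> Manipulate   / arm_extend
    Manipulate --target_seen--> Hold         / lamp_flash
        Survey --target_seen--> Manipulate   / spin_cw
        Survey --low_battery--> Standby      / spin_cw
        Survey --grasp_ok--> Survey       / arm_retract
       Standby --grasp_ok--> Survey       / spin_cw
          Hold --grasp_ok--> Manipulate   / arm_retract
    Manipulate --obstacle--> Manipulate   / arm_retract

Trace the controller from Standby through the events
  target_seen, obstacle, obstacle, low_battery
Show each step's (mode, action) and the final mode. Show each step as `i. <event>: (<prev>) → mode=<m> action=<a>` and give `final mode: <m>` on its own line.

final mode: Survey

1. target_seen: (Standby) → mode=Hold action=motors_on
2. obstacle: (Hold) → mode=Manipulate action=lamp_flash
3. obstacle: (Manipulate) → mode=Manipulate action=arm_retract
4. low_battery: (Manipulate) → mode=Survey action=arm_retract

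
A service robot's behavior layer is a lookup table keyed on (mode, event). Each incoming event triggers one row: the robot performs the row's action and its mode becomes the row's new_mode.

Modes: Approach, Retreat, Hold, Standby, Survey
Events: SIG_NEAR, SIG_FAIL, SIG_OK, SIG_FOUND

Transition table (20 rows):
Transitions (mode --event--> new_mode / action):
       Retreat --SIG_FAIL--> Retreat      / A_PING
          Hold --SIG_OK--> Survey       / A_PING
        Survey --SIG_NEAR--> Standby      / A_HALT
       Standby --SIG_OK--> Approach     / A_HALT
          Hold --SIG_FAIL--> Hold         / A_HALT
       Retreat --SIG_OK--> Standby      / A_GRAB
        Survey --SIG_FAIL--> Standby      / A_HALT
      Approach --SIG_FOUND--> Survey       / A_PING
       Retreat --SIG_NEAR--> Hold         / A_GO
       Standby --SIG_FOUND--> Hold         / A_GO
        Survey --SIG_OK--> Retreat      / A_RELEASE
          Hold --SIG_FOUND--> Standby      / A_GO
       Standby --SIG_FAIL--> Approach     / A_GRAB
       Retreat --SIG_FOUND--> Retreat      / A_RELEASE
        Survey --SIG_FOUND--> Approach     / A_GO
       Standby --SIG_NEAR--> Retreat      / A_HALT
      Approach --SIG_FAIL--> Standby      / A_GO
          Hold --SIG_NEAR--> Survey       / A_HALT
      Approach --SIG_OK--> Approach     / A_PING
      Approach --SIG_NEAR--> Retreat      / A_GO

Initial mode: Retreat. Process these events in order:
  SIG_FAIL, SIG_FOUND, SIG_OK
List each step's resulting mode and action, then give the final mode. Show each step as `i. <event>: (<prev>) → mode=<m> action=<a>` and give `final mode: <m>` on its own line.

1. SIG_FAIL: (Retreat) → mode=Retreat action=A_PING
2. SIG_FOUND: (Retreat) → mode=Retreat action=A_RELEASE
3. SIG_OK: (Retreat) → mode=Standby action=A_GRAB

final mode: Standby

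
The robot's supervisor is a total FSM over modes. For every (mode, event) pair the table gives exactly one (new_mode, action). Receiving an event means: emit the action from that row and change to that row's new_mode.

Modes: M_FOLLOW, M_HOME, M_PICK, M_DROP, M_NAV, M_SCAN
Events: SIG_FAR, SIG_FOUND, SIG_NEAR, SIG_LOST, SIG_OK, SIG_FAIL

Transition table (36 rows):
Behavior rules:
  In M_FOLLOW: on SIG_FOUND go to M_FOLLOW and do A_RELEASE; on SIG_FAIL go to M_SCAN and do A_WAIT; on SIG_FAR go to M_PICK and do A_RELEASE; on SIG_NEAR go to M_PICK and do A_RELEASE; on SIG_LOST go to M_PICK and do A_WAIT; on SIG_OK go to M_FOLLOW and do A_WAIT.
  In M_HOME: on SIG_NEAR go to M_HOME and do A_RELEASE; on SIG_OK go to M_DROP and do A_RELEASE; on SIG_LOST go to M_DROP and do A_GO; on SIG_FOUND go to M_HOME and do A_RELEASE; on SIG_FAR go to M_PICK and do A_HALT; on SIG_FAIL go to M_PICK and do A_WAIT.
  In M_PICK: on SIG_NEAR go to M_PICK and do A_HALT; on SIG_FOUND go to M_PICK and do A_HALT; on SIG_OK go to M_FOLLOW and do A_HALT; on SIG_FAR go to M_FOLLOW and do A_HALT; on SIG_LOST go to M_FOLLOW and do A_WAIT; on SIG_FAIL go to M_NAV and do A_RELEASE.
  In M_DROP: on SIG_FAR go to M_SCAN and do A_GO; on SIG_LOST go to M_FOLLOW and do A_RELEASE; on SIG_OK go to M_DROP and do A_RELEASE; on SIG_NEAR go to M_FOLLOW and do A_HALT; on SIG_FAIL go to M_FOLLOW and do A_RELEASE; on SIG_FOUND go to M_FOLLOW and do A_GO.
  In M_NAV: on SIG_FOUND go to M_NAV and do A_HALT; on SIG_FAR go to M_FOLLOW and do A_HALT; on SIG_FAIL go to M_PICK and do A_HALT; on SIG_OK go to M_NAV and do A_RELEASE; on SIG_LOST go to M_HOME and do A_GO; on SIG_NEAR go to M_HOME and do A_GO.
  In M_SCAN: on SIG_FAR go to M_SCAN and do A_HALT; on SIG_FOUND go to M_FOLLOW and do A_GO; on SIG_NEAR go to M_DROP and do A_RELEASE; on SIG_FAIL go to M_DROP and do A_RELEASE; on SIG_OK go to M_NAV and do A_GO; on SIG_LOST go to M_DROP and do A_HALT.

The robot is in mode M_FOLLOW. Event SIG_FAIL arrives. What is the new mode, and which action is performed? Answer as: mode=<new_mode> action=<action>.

mode=M_SCAN action=A_WAIT

current mode = M_FOLLOW; filter table to that mode:
  (M_FOLLOW, SIG_FOUND) → (M_FOLLOW, A_RELEASE)
  (M_FOLLOW, SIG_FAIL) → (M_SCAN, A_WAIT)  ← event matches
  (M_FOLLOW, SIG_FAR) → (M_PICK, A_RELEASE)
  (M_FOLLOW, SIG_NEAR) → (M_PICK, A_RELEASE)
  (M_FOLLOW, SIG_LOST) → (M_PICK, A_WAIT)
  (M_FOLLOW, SIG_OK) → (M_FOLLOW, A_WAIT)
event = SIG_FAIL selects (M_SCAN, A_WAIT)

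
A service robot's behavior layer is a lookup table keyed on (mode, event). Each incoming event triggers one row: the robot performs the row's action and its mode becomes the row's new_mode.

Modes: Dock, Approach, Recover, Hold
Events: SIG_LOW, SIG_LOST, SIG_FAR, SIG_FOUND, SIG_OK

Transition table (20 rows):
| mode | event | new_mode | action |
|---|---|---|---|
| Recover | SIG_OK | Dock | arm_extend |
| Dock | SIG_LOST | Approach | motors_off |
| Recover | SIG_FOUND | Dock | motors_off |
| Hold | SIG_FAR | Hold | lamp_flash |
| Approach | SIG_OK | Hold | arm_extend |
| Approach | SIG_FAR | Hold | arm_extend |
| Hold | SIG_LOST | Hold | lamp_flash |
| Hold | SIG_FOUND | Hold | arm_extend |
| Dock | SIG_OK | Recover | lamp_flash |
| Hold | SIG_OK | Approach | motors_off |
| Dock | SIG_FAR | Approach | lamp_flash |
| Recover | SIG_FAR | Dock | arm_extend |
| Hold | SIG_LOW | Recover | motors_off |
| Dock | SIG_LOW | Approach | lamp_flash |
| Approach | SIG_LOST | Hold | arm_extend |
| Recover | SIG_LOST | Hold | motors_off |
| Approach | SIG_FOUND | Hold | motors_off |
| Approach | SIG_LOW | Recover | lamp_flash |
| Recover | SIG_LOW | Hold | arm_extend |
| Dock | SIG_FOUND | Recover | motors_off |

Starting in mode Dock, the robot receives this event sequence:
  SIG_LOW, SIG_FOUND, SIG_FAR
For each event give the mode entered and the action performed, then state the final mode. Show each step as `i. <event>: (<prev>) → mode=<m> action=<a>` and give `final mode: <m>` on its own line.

1. SIG_LOW: (Dock) → mode=Approach action=lamp_flash
2. SIG_FOUND: (Approach) → mode=Hold action=motors_off
3. SIG_FAR: (Hold) → mode=Hold action=lamp_flash

final mode: Hold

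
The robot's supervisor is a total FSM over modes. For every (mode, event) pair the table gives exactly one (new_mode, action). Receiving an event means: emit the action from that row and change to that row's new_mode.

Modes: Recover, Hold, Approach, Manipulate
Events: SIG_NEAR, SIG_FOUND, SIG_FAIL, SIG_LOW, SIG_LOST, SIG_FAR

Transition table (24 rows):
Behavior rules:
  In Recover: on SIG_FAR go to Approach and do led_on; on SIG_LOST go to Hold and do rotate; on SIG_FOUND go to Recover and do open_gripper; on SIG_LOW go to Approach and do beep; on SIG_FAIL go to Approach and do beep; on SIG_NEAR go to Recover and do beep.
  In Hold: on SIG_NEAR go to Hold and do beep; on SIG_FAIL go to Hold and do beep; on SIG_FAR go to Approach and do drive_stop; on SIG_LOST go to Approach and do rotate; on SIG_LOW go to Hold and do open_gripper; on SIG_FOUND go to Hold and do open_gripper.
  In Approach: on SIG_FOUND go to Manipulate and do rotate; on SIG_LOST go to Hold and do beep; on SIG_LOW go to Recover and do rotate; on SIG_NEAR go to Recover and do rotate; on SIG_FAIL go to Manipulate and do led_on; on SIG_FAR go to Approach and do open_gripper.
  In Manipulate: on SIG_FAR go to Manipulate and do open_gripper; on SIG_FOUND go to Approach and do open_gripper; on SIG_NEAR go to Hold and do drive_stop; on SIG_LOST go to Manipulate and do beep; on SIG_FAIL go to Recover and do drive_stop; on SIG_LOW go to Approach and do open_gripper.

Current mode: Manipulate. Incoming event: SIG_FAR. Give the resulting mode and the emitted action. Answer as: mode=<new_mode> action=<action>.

mode=Manipulate action=open_gripper

current mode = Manipulate; filter table to that mode:
  (Manipulate, SIG_FAR) → (Manipulate, open_gripper)  ← event matches
  (Manipulate, SIG_FOUND) → (Approach, open_gripper)
  (Manipulate, SIG_NEAR) → (Hold, drive_stop)
  (Manipulate, SIG_LOST) → (Manipulate, beep)
  (Manipulate, SIG_FAIL) → (Recover, drive_stop)
  (Manipulate, SIG_LOW) → (Approach, open_gripper)
event = SIG_FAR selects (Manipulate, open_gripper)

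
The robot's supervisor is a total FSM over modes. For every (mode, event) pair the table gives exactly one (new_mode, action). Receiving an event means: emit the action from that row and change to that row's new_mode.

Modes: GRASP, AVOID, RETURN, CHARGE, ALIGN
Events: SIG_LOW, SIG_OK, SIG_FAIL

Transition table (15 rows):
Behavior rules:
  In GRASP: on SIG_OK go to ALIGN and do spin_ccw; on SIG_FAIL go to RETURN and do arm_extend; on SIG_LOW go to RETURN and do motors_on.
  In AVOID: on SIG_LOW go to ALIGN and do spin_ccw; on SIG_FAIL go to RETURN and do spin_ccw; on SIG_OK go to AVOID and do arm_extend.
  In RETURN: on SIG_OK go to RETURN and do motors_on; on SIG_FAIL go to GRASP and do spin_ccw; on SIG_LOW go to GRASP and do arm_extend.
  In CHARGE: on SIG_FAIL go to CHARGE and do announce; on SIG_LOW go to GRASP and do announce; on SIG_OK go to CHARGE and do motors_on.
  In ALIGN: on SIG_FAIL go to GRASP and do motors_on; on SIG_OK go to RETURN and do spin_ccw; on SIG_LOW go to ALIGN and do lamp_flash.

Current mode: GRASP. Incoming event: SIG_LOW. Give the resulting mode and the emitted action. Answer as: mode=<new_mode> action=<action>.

current mode = GRASP; filter table to that mode:
  (GRASP, SIG_OK) → (ALIGN, spin_ccw)
  (GRASP, SIG_FAIL) → (RETURN, arm_extend)
  (GRASP, SIG_LOW) → (RETURN, motors_on)  ← event matches
event = SIG_LOW selects (RETURN, motors_on)

mode=RETURN action=motors_on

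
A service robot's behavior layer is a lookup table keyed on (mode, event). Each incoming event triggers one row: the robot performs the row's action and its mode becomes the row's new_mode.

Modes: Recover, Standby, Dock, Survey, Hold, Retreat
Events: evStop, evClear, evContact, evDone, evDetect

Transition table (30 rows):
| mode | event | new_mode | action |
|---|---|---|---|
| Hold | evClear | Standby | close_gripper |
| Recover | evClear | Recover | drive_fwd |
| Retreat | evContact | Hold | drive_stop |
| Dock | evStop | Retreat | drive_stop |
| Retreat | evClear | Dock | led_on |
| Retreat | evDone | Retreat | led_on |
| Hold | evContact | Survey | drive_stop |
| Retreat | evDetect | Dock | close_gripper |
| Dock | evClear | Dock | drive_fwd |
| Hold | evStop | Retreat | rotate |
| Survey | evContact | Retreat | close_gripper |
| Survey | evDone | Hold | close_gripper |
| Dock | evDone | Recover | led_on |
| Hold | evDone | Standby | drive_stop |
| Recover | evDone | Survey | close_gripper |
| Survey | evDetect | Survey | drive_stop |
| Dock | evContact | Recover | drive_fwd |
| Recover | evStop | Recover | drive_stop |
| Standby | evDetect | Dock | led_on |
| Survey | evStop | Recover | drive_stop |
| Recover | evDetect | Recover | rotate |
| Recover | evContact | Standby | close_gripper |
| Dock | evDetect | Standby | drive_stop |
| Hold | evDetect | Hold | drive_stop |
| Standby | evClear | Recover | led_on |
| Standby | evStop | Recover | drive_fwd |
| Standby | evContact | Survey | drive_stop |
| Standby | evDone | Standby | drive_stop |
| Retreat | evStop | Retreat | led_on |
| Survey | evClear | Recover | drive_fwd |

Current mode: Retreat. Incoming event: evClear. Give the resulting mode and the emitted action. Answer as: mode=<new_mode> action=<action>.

mode=Dock action=led_on

current mode = Retreat; filter table to that mode:
  (Retreat, evContact) → (Hold, drive_stop)
  (Retreat, evClear) → (Dock, led_on)  ← event matches
  (Retreat, evDone) → (Retreat, led_on)
  (Retreat, evDetect) → (Dock, close_gripper)
  (Retreat, evStop) → (Retreat, led_on)
event = evClear selects (Dock, led_on)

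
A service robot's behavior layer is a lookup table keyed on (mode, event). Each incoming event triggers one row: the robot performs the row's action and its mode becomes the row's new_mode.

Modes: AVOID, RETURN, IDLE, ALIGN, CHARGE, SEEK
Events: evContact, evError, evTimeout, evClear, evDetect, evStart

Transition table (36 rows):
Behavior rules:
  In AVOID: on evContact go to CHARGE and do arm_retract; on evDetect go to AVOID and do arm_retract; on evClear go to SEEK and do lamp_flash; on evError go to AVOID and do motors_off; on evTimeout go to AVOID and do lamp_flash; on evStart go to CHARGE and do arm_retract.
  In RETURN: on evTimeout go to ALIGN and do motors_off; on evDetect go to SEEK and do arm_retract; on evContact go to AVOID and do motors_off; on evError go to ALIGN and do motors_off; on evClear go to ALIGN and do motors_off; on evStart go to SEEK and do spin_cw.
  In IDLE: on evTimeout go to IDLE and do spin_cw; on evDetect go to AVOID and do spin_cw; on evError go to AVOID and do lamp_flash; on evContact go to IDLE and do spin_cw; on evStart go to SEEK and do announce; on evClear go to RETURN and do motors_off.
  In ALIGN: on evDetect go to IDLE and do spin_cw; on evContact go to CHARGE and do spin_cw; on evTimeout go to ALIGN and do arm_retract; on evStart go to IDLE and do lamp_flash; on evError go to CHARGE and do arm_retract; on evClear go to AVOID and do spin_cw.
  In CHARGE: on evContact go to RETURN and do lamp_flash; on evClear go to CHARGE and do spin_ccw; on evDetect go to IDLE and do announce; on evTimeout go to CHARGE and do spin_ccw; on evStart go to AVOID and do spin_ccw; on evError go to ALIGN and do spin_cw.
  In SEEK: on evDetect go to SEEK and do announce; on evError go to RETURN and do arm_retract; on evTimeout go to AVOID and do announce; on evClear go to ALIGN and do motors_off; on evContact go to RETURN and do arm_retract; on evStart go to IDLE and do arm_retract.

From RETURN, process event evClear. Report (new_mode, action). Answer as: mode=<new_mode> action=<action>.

mode=ALIGN action=motors_off

current mode = RETURN; filter table to that mode:
  (RETURN, evTimeout) → (ALIGN, motors_off)
  (RETURN, evDetect) → (SEEK, arm_retract)
  (RETURN, evContact) → (AVOID, motors_off)
  (RETURN, evError) → (ALIGN, motors_off)
  (RETURN, evClear) → (ALIGN, motors_off)  ← event matches
  (RETURN, evStart) → (SEEK, spin_cw)
event = evClear selects (ALIGN, motors_off)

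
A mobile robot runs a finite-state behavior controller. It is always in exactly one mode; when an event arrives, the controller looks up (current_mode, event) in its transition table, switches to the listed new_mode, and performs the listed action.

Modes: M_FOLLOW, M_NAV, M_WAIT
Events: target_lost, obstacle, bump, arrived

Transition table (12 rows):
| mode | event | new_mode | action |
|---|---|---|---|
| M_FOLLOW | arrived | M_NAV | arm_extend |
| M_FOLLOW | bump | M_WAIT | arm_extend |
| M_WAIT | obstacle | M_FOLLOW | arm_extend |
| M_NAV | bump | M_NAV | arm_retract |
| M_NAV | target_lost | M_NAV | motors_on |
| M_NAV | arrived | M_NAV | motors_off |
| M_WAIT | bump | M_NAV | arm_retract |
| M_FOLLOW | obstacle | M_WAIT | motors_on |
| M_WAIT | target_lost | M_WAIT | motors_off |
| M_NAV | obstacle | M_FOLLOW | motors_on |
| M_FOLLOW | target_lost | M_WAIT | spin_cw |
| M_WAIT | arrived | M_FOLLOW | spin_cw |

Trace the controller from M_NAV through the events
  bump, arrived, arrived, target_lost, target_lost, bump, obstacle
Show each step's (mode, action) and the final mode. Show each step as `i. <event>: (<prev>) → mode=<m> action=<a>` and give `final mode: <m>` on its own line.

final mode: M_FOLLOW

1. bump: (M_NAV) → mode=M_NAV action=arm_retract
2. arrived: (M_NAV) → mode=M_NAV action=motors_off
3. arrived: (M_NAV) → mode=M_NAV action=motors_off
4. target_lost: (M_NAV) → mode=M_NAV action=motors_on
5. target_lost: (M_NAV) → mode=M_NAV action=motors_on
6. bump: (M_NAV) → mode=M_NAV action=arm_retract
7. obstacle: (M_NAV) → mode=M_FOLLOW action=motors_on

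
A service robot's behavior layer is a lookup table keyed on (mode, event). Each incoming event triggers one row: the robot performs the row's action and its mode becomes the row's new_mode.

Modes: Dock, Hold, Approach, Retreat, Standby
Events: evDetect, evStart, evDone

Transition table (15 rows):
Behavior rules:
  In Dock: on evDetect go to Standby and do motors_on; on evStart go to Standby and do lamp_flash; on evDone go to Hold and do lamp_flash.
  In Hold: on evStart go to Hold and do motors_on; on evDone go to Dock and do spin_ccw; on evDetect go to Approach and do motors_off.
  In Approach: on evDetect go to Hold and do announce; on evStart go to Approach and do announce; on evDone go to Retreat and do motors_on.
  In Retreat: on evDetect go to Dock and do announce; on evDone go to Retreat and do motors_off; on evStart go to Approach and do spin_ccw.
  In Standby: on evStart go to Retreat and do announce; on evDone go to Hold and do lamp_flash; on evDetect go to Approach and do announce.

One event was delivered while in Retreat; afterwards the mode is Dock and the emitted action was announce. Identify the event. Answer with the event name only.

evDetect

try evDetect: (Retreat, evDetect) → (Dock, announce)  ← matches
try evStart: (Retreat, evStart) → (Approach, spin_ccw)
try evDone: (Retreat, evDone) → (Retreat, motors_off)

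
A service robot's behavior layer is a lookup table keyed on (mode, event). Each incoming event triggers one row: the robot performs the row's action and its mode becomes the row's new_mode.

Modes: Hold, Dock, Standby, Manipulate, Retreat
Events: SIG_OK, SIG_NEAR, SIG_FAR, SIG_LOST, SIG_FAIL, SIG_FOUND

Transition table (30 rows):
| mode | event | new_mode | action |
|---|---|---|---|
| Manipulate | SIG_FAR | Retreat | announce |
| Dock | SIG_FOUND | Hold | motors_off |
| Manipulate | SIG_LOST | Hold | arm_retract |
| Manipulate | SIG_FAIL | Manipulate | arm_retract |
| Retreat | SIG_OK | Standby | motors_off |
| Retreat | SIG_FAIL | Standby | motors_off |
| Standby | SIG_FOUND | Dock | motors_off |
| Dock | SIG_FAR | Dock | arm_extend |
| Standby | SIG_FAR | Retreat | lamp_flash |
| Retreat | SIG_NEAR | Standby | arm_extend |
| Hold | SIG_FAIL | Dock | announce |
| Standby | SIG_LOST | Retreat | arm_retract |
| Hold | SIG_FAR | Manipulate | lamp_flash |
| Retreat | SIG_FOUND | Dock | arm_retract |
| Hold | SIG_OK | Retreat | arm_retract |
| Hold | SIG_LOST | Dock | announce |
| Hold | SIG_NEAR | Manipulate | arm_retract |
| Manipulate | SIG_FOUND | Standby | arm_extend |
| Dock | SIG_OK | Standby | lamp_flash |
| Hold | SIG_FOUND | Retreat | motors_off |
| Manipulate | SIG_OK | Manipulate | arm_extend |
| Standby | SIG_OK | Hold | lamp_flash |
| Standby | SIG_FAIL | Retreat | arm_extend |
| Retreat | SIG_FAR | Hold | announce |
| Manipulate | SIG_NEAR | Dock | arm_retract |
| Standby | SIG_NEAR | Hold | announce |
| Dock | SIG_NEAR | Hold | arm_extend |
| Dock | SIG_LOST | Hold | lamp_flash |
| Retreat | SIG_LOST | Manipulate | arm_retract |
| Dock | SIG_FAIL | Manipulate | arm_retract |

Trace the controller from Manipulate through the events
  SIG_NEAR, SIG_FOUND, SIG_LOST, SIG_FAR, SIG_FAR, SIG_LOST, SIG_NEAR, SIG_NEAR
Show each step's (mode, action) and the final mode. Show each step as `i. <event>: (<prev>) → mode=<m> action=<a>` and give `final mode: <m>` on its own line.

final mode: Dock

1. SIG_NEAR: (Manipulate) → mode=Dock action=arm_retract
2. SIG_FOUND: (Dock) → mode=Hold action=motors_off
3. SIG_LOST: (Hold) → mode=Dock action=announce
4. SIG_FAR: (Dock) → mode=Dock action=arm_extend
5. SIG_FAR: (Dock) → mode=Dock action=arm_extend
6. SIG_LOST: (Dock) → mode=Hold action=lamp_flash
7. SIG_NEAR: (Hold) → mode=Manipulate action=arm_retract
8. SIG_NEAR: (Manipulate) → mode=Dock action=arm_retract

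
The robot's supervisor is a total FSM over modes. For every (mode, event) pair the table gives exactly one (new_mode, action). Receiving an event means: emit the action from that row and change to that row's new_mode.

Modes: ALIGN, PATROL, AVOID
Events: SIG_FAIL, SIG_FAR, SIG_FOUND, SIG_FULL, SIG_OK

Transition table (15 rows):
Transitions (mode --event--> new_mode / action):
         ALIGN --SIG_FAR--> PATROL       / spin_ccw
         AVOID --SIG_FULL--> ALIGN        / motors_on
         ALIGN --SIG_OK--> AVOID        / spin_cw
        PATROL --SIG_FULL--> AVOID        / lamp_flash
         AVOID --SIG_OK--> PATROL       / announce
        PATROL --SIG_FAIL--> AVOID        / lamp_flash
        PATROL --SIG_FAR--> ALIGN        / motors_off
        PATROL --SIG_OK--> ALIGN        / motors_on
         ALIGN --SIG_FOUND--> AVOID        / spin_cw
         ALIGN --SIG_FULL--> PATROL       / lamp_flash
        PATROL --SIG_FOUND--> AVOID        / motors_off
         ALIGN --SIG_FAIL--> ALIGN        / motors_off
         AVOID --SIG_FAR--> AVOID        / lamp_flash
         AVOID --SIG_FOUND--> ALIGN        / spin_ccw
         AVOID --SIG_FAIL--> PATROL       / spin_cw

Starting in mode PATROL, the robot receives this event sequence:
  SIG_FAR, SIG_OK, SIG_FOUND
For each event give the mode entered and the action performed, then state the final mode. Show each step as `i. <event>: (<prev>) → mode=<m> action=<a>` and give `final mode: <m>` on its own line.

1. SIG_FAR: (PATROL) → mode=ALIGN action=motors_off
2. SIG_OK: (ALIGN) → mode=AVOID action=spin_cw
3. SIG_FOUND: (AVOID) → mode=ALIGN action=spin_ccw

final mode: ALIGN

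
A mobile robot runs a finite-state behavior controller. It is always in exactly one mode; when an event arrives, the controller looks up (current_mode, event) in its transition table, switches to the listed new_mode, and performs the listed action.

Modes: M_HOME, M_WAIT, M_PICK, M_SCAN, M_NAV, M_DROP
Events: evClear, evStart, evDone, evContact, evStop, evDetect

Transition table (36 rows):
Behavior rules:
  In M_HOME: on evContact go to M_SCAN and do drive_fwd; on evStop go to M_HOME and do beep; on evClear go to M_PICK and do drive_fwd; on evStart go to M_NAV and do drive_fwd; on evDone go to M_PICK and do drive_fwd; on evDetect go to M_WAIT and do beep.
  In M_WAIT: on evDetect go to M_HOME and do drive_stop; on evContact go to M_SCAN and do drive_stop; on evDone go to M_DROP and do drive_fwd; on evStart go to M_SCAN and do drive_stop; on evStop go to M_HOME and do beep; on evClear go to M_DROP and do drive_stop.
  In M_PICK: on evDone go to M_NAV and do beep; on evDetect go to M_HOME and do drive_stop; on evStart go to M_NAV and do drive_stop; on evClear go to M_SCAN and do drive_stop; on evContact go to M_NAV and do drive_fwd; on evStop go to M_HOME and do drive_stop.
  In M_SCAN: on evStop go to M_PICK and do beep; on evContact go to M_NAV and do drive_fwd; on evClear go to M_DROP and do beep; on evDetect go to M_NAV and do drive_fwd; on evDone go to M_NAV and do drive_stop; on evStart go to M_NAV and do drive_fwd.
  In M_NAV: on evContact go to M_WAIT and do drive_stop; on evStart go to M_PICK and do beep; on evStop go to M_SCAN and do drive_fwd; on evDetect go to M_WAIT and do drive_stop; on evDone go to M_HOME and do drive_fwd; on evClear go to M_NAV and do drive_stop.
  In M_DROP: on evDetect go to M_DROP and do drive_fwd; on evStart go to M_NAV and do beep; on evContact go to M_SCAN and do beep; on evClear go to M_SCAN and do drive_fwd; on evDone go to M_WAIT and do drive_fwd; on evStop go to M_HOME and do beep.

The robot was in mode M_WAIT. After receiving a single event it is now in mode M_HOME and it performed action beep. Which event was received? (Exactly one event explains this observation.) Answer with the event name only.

evStop

try evClear: (M_WAIT, evClear) → (M_DROP, drive_stop)
try evStart: (M_WAIT, evStart) → (M_SCAN, drive_stop)
try evDone: (M_WAIT, evDone) → (M_DROP, drive_fwd)
try evContact: (M_WAIT, evContact) → (M_SCAN, drive_stop)
try evStop: (M_WAIT, evStop) → (M_HOME, beep)  ← matches
try evDetect: (M_WAIT, evDetect) → (M_HOME, drive_stop)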